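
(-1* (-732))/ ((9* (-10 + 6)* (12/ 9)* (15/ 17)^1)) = -17.28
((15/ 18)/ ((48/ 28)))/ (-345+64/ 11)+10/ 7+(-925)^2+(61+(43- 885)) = 854845.43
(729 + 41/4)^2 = 8743849/16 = 546490.56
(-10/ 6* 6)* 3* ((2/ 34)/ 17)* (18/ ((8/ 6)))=-405/ 289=-1.40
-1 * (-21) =21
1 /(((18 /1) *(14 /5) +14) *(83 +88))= 0.00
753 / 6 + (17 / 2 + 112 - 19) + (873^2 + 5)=762361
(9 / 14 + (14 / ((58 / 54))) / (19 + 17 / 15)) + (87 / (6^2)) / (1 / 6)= 15.79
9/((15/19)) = 57/5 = 11.40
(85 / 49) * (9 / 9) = 85 / 49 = 1.73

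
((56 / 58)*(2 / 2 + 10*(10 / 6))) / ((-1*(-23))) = 1484 / 2001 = 0.74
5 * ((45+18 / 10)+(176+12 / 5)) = 1126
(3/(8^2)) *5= 15/64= 0.23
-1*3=-3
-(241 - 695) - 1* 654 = -200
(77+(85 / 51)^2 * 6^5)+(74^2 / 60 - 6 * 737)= 260194 / 15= 17346.27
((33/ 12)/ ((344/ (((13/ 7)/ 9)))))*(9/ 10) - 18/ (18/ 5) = -481457/ 96320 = -5.00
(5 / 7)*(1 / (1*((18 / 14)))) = 0.56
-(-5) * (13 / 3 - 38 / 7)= -115 / 21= -5.48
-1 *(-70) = 70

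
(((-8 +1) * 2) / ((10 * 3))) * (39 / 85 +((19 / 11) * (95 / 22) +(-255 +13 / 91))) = 35556839 / 308550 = 115.24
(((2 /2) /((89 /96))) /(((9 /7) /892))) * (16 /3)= 3196928 /801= 3991.17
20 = 20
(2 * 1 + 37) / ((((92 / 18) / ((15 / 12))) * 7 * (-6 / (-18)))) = 5265 / 1288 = 4.09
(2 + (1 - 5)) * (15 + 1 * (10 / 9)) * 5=-1450 / 9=-161.11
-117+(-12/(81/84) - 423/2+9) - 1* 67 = -7181/18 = -398.94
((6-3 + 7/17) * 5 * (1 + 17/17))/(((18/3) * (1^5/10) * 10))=290/51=5.69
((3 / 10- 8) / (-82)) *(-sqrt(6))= -77 *sqrt(6) / 820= -0.23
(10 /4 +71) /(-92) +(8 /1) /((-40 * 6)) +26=69463 /2760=25.17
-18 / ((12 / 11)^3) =-1331 / 96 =-13.86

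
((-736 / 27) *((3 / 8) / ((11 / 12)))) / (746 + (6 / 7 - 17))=-2576 / 168597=-0.02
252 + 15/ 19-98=2941/ 19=154.79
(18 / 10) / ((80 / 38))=171 / 200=0.86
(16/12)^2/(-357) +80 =257024/3213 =80.00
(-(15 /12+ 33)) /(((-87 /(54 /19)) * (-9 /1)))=-137 /1102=-0.12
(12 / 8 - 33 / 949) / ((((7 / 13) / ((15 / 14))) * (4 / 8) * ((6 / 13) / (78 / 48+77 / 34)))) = 95624685 / 1945888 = 49.14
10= 10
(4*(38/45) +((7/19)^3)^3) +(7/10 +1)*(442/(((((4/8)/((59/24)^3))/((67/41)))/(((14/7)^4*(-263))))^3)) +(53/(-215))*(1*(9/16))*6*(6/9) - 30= -2470880930035831130279463583884137448186691459/385499375725814937136558080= -6409558836207393556.75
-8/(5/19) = -152/5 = -30.40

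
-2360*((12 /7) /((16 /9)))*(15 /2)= -119475 /7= -17067.86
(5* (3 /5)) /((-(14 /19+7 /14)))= -114 /47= -2.43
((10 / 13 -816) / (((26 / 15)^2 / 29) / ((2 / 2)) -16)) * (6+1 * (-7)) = -34575975 / 674206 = -51.28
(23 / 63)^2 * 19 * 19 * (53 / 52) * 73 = 738859061 / 206388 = 3579.95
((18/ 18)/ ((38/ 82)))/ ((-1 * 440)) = -41/ 8360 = -0.00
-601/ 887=-0.68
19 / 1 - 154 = -135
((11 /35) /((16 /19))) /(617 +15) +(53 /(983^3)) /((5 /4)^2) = 0.00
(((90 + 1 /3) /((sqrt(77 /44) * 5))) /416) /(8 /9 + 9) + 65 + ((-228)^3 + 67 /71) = -841512310 /71 + 813 * sqrt(7) /647920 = -11852286.05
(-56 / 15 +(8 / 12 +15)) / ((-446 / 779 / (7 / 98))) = -1.49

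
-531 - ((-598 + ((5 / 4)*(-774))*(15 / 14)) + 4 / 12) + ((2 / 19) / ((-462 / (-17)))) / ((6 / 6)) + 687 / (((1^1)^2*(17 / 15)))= 170063337 / 99484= 1709.45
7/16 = 0.44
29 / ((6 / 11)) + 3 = 337 / 6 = 56.17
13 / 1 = 13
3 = 3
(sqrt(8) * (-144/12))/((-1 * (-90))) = -4 * sqrt(2)/15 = -0.38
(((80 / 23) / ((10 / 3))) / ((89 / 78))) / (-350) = -0.00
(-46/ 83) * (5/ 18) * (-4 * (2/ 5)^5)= 2944/ 466875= 0.01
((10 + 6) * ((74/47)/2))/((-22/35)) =-10360/517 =-20.04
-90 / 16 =-45 / 8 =-5.62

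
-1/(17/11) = -11/17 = -0.65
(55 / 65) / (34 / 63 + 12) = 693 / 10270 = 0.07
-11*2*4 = -88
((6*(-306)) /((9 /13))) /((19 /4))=-10608 /19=-558.32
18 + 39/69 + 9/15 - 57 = -4351/115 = -37.83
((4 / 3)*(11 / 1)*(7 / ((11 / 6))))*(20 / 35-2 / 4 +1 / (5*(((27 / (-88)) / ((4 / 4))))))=-4388 / 135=-32.50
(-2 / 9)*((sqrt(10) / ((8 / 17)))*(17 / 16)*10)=-1445*sqrt(10) / 288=-15.87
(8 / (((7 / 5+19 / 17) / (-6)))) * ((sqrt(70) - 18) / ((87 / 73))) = 893520 / 3103 - 49640 * sqrt(70) / 3103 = 154.11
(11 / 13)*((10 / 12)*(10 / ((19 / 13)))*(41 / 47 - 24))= -298925 / 2679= -111.58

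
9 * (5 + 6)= 99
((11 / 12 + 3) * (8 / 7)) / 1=94 / 21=4.48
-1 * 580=-580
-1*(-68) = 68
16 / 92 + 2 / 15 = 106 / 345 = 0.31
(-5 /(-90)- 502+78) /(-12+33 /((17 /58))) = -129727 /30780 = -4.21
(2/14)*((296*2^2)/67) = 1184/469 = 2.52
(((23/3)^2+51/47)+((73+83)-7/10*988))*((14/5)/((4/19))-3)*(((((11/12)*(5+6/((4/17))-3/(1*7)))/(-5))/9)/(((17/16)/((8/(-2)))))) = -1919770898848/169887375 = -11300.26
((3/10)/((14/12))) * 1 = 9/35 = 0.26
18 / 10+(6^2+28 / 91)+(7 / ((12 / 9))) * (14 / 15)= 5591 / 130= 43.01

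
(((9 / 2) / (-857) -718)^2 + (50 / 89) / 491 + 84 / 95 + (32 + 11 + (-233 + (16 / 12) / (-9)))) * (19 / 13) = 169697824915958844487 / 225304701694020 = 753192.56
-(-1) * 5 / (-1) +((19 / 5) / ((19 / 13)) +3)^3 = 21327 / 125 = 170.62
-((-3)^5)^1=243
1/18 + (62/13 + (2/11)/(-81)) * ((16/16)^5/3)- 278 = -276.36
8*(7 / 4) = 14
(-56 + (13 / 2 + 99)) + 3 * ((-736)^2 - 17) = 3250173 / 2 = 1625086.50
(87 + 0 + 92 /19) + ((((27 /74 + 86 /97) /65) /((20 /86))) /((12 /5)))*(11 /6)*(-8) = 1121094883 /12274380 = 91.34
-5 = -5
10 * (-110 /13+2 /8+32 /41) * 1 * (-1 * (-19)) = -1505085 /1066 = -1411.90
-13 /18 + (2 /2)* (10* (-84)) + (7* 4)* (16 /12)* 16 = -4381 /18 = -243.39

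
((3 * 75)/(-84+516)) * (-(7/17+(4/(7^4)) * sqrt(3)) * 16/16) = -0.22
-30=-30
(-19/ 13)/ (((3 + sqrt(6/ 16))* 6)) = -76/ 897 + 19* sqrt(6)/ 2691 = -0.07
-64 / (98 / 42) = -192 / 7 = -27.43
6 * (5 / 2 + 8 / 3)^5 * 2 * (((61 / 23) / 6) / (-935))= -1746378211 / 83611440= -20.89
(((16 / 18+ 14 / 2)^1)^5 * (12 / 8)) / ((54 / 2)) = 1804229351 / 1062882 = 1697.49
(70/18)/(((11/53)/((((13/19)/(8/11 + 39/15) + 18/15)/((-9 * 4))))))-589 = -7307970619/12392028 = -589.73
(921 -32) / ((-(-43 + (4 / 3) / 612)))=408051 / 19736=20.68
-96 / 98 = -48 / 49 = -0.98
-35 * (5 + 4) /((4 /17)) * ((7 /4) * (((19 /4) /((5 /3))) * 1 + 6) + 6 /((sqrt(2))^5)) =-1326969 /64-16065 * sqrt(2) /16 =-22153.85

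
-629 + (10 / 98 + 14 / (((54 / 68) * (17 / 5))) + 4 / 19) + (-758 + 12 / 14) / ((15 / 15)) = -34705276 / 25137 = -1380.65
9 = 9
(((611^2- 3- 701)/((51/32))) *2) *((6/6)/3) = 23847488/153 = 155865.93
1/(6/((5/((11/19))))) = 95/66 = 1.44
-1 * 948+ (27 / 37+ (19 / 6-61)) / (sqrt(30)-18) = -943.44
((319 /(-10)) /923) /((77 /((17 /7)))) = -493 /452270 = -0.00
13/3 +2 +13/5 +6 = 224/15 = 14.93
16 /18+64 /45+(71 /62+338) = 952663 /2790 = 341.46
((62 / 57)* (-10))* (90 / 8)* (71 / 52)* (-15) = 2476125 / 988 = 2506.20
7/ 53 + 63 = 3346/ 53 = 63.13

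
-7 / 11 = -0.64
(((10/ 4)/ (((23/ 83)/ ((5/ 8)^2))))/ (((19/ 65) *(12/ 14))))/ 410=944125/ 27520512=0.03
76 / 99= 0.77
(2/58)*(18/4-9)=-0.16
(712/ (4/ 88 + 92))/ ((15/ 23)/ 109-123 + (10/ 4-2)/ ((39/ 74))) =-510505424/ 8054596125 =-0.06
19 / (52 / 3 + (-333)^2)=57 / 332719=0.00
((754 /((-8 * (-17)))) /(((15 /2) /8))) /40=377 /2550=0.15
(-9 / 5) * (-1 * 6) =54 / 5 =10.80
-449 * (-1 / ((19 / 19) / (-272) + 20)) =122128 / 5439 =22.45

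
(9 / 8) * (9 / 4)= 81 / 32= 2.53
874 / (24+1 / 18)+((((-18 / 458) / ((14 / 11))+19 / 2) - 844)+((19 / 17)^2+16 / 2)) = -158258954090 / 200594611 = -788.95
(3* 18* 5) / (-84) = -45 / 14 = -3.21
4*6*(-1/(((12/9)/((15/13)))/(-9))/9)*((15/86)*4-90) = -1036800/559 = -1854.74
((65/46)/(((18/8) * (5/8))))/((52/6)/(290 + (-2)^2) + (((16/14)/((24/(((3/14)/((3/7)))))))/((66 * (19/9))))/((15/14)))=21301280/628291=33.90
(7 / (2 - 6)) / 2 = -7 / 8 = -0.88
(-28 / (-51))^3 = 21952 / 132651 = 0.17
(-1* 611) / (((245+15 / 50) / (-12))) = 73320 / 2453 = 29.89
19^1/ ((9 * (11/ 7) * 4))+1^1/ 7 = 0.48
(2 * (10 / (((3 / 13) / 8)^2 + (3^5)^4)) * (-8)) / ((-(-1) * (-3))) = 346112 / 22627836048735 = 0.00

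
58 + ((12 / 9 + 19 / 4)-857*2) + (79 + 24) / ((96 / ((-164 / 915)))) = -36236393 / 21960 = -1650.11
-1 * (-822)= 822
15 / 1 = 15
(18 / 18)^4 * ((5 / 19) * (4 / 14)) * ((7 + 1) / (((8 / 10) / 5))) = 500 / 133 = 3.76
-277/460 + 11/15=181/1380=0.13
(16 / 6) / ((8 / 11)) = 11 / 3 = 3.67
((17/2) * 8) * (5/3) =340/3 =113.33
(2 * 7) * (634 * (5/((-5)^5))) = -8876/625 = -14.20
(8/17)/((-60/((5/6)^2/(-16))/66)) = 55/2448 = 0.02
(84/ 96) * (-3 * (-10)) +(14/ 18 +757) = 784.03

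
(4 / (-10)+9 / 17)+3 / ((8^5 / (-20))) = 88837 / 696320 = 0.13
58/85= 0.68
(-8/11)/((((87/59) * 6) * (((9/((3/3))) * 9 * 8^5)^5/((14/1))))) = -0.00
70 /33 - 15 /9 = 5 /11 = 0.45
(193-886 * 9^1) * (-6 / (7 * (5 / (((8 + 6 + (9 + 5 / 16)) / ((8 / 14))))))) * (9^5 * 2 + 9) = 1028350444473 / 160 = 6427190277.96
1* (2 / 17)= 2 / 17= 0.12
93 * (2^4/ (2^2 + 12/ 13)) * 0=0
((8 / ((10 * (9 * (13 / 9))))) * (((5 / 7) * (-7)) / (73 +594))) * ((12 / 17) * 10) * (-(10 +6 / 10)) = 5088 / 147407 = 0.03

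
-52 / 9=-5.78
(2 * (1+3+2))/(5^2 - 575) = -6/275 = -0.02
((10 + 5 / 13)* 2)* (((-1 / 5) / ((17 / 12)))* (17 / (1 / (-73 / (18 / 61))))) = 12331.38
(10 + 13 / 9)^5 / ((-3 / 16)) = -1047061.77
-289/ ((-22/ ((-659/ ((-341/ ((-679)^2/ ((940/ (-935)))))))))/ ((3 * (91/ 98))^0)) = -1492697231347/ 128216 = -11642051.16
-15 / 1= -15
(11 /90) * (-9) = -11 /10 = -1.10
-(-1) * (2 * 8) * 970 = 15520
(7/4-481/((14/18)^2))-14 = -158245/196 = -807.37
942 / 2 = 471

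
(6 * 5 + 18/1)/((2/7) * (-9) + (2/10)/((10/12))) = -20.59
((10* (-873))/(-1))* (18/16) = 39285/4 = 9821.25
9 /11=0.82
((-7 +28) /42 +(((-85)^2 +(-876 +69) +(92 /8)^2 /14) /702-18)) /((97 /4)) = -12149 /35308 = -0.34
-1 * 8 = -8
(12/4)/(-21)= -1/7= -0.14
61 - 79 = -18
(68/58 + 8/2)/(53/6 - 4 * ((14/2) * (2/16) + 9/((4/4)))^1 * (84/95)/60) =106875/170491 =0.63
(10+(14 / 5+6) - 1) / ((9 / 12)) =356 / 15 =23.73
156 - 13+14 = 157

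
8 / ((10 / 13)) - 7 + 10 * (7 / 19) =673 / 95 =7.08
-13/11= -1.18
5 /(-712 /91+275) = 455 /24313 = 0.02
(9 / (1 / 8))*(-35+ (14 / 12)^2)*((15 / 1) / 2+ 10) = -42385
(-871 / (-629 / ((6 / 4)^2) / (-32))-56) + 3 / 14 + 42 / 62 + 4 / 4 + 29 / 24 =-499895483 / 3275832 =-152.60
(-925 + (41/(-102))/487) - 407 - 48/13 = -862539869/645762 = -1335.69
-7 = -7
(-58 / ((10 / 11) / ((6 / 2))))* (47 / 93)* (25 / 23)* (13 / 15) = -194909 / 2139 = -91.12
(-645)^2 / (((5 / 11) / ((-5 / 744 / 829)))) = -7.42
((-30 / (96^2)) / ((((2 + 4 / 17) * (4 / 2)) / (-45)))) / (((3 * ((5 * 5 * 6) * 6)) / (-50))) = -425 / 700416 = -0.00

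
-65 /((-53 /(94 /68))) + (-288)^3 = -43045942289 /1802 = -23887870.30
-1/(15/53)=-53/15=-3.53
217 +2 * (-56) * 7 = -567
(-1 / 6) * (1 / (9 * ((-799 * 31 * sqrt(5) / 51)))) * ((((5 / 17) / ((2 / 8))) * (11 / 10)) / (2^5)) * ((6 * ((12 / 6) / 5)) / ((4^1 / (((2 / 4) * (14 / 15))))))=0.00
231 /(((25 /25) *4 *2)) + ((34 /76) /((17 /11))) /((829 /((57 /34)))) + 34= 7088845 /112744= 62.88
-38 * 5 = -190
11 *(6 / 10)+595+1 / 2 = 6021 / 10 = 602.10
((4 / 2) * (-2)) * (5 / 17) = -20 / 17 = -1.18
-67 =-67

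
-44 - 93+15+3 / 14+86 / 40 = -16749 / 140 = -119.64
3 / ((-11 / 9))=-27 / 11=-2.45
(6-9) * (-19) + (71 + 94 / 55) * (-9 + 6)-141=-302.13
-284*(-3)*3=2556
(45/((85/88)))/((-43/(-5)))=5.42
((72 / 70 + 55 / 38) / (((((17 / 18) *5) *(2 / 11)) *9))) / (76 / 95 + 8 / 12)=9879 / 45220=0.22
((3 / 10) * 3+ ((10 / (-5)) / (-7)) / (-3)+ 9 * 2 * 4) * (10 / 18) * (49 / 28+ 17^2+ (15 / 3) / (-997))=5909152633 / 502488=11759.79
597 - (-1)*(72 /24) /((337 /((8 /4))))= 201195 /337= 597.02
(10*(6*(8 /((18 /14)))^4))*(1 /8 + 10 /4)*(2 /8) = 43025920 /729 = 59020.47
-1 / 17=-0.06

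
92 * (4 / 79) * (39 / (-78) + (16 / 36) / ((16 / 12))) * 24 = -1472 / 79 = -18.63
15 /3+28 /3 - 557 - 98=-1922 /3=-640.67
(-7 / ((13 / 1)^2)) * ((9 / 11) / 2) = -63 / 3718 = -0.02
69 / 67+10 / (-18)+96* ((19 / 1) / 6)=183598 / 603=304.47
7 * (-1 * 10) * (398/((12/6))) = -13930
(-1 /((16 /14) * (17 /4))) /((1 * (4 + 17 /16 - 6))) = 56 /255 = 0.22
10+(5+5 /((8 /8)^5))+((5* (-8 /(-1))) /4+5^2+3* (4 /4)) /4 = 59 /2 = 29.50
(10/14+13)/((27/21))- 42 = -94/3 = -31.33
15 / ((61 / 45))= 675 / 61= 11.07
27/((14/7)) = 27/2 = 13.50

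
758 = 758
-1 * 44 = -44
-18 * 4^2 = -288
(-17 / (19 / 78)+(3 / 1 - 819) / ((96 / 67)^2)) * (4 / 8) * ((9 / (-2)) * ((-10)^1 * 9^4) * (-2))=167752205685 / 1216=137954116.52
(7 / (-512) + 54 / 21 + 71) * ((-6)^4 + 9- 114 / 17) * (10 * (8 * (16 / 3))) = 1385380905 / 34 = 40746497.21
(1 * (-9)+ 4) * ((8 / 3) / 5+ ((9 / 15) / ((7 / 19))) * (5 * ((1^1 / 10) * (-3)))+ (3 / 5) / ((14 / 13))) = 142 / 21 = 6.76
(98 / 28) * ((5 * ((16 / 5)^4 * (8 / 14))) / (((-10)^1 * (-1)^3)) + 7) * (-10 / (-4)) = 161697 / 500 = 323.39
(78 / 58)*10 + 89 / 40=18181 / 1160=15.67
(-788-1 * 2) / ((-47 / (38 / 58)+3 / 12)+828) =-1.04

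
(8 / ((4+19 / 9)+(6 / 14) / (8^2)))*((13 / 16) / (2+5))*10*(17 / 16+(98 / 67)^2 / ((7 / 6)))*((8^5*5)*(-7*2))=-1116553052160000 / 110730163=-10083549.25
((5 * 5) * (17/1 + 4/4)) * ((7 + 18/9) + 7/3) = 5100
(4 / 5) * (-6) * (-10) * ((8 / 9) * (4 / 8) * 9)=192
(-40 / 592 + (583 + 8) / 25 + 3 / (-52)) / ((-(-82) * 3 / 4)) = 1131059 / 2958150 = 0.38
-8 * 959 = -7672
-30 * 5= -150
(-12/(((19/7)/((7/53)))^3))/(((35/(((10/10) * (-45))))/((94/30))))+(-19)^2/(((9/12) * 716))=1858441861543/2741780615955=0.68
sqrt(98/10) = 7 * sqrt(5)/5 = 3.13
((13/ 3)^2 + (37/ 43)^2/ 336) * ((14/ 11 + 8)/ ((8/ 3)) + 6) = 4865275081/ 27335616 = 177.98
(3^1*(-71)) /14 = -213 /14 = -15.21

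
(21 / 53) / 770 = 3 / 5830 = 0.00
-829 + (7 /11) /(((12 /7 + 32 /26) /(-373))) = -2681493 /2948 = -909.60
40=40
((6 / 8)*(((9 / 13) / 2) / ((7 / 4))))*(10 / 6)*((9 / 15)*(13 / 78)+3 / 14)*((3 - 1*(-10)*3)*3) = 9801 / 1274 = 7.69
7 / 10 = 0.70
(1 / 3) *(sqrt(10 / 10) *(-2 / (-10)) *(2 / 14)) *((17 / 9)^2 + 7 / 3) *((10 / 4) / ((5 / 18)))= 478 / 945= 0.51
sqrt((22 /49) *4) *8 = 16 *sqrt(22) /7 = 10.72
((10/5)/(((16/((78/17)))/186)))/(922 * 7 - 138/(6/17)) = 1209/68714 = 0.02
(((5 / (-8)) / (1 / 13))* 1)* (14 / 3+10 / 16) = -8255 / 192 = -42.99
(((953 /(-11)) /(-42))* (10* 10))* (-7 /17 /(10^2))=-953 /1122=-0.85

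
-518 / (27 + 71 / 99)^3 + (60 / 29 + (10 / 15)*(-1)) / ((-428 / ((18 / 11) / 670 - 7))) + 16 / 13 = 1.23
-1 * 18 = -18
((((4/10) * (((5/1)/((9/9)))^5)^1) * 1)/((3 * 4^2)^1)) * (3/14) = 625/112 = 5.58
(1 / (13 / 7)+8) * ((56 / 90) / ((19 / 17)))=17612 / 3705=4.75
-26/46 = -0.57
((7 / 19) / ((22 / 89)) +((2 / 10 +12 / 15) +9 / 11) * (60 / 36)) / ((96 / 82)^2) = 9529589 / 2889216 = 3.30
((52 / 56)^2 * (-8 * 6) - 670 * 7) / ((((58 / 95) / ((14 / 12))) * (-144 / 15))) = 55061525 / 58464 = 941.80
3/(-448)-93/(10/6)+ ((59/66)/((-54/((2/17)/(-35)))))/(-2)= -1893481973/33929280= -55.81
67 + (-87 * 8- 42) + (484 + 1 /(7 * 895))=-1171554 /6265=-187.00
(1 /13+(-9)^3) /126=-4738 /819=-5.79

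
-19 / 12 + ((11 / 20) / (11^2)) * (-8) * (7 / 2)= -1129 / 660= -1.71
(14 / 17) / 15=14 / 255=0.05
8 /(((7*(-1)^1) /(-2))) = 16 /7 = 2.29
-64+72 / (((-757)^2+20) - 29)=-4584311 / 71630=-64.00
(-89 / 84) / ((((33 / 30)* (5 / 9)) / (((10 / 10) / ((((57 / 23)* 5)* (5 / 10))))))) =-2047 / 7315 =-0.28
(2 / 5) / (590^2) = 1 / 870250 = 0.00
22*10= 220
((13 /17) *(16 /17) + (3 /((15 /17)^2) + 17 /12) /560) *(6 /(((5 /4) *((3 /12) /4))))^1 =70801818 /1264375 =56.00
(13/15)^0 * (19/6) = 19/6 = 3.17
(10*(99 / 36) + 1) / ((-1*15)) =-19 / 10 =-1.90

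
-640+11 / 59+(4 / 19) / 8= -1434403 / 2242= -639.79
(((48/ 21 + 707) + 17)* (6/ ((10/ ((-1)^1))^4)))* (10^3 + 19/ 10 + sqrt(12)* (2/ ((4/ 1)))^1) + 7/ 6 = 3813* sqrt(3)/ 8750 + 114913591/ 262500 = 438.52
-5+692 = 687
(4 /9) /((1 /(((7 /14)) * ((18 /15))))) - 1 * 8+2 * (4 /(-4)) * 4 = -236 /15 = -15.73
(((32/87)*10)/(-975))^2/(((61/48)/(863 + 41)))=59244544/5852161575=0.01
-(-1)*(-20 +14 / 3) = -46 / 3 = -15.33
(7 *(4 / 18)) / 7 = 2 / 9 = 0.22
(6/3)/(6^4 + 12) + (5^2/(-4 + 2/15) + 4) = -23366/9483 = -2.46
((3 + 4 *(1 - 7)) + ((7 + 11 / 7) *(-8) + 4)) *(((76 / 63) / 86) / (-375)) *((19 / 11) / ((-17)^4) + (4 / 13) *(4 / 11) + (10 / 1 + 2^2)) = 0.05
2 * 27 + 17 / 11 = 55.55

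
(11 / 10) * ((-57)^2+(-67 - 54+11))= 3452.90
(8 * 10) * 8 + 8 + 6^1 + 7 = 661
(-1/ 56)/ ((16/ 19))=-19/ 896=-0.02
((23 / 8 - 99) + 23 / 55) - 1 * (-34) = -27151 / 440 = -61.71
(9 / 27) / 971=1 / 2913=0.00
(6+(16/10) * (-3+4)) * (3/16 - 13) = -779/8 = -97.38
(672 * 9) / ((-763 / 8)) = -6912 / 109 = -63.41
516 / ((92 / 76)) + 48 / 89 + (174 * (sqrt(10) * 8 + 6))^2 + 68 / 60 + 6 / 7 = 2906496 * sqrt(10) + 4399075674683 / 214935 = 29658152.16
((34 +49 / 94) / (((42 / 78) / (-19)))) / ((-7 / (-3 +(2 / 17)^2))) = -691707445 / 1331134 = -519.64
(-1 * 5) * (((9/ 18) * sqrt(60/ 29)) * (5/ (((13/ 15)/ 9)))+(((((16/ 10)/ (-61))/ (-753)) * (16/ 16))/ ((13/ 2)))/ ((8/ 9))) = -3375 * sqrt(435)/ 377 - 6/ 199043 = -186.71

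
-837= -837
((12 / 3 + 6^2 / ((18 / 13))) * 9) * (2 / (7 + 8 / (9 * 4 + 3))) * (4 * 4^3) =5391360 / 281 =19186.33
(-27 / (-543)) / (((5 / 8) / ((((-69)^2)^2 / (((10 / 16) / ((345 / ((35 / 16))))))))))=14414112912384 / 31675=455062759.66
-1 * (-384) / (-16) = -24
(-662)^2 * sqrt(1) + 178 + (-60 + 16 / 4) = 438366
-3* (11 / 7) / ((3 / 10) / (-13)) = 1430 / 7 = 204.29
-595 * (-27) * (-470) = -7550550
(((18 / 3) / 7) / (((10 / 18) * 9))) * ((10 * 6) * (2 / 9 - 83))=-5960 / 7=-851.43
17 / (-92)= -17 / 92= -0.18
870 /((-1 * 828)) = -145 /138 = -1.05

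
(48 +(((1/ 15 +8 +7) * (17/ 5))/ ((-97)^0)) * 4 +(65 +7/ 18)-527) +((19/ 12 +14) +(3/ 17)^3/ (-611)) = -521747354287/ 2701658700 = -193.12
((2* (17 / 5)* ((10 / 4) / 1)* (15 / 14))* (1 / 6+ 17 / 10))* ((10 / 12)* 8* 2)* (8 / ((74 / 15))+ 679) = 34248880 / 111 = 308548.47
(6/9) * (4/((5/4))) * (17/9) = 544/135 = 4.03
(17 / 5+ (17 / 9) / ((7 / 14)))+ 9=728 / 45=16.18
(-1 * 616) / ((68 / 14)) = -2156 / 17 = -126.82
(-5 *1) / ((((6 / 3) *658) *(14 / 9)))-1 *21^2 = -8125029 / 18424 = -441.00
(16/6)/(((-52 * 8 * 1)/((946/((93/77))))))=-36421/7254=-5.02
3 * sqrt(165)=38.54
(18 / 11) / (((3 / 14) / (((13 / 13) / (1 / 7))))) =53.45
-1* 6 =-6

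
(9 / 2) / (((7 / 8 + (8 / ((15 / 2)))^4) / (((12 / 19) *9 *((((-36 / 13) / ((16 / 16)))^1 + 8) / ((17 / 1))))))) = 787320000 / 217029761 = 3.63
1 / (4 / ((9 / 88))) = 9 / 352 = 0.03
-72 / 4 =-18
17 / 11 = 1.55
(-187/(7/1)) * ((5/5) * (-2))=374/7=53.43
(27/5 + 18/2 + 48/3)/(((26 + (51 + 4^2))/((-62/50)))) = -152/375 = -0.41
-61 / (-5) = 61 / 5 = 12.20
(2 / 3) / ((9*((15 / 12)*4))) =2 / 135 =0.01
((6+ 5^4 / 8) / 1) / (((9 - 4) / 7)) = 4711 / 40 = 117.78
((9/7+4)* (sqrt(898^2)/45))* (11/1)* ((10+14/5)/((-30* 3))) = -11695552/70875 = -165.02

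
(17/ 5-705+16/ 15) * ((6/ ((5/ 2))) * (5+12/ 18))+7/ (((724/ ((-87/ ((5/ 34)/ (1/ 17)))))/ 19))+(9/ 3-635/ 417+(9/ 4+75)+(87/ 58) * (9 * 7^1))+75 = -23361185493/ 2515900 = -9285.42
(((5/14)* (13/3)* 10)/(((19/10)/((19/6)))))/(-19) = -1625/1197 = -1.36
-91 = -91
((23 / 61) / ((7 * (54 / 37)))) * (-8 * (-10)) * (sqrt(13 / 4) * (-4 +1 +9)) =31.94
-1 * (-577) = 577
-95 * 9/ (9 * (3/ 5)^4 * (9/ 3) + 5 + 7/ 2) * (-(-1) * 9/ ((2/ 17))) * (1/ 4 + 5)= -1716946875/ 59996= -28617.69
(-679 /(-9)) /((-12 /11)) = -7469 /108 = -69.16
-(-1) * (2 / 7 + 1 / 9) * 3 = 25 / 21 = 1.19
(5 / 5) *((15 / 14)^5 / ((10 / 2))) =151875 / 537824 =0.28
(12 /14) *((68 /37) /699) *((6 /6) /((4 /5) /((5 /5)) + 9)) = 680 /2957003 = 0.00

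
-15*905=-13575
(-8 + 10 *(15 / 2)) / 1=67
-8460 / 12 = -705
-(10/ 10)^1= -1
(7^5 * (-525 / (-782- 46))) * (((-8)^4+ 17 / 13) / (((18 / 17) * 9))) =887764647875 / 193752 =4581963.79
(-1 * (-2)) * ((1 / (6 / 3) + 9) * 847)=16093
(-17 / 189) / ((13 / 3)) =-17 / 819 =-0.02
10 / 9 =1.11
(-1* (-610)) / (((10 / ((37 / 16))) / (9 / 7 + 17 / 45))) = 295667 / 1260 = 234.66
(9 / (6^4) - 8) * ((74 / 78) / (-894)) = 42587 / 5020704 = 0.01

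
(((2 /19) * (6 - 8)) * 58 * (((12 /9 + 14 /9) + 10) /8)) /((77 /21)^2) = -1.46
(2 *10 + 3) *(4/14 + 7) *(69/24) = 26979/56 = 481.77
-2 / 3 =-0.67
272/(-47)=-272/47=-5.79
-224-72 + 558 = 262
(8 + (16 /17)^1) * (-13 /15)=-7.75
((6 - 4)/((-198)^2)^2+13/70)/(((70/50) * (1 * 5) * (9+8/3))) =4995099287/2196562876200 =0.00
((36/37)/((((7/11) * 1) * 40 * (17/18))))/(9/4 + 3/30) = 3564/206941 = 0.02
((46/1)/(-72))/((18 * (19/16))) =-46/1539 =-0.03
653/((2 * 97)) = 653/194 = 3.37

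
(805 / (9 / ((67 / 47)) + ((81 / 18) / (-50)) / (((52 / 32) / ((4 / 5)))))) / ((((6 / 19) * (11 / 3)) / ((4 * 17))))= 56618266250 / 7508061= 7541.00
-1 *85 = -85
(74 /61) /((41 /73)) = 2.16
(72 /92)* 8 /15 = 48 /115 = 0.42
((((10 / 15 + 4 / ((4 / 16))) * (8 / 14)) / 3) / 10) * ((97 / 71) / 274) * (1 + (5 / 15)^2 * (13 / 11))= 15520 / 8666757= 0.00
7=7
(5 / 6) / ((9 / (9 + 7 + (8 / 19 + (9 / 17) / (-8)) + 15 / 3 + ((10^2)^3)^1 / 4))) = 358919545 / 15504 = 23150.13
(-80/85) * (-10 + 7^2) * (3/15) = -7.34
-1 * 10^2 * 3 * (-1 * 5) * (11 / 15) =1100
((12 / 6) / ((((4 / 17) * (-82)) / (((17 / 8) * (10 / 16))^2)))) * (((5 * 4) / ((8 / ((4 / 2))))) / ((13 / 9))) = -5527125 / 8732672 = -0.63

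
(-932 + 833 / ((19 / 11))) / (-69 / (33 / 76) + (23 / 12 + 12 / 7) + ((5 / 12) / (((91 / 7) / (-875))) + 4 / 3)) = 5132127 / 2076757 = 2.47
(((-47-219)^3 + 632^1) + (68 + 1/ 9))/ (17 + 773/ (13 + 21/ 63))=-6775342520/ 26991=-251022.29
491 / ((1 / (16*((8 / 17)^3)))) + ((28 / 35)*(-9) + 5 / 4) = 79860793 / 98260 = 812.75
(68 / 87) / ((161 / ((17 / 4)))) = 289 / 14007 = 0.02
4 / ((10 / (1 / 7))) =2 / 35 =0.06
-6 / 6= -1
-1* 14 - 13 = -27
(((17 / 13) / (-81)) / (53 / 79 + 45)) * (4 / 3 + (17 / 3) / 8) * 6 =-65807 / 15196896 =-0.00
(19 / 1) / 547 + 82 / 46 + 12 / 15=2.62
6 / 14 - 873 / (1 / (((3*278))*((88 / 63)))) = -1017003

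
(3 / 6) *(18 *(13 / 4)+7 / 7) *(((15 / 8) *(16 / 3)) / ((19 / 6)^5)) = 2313360 / 2476099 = 0.93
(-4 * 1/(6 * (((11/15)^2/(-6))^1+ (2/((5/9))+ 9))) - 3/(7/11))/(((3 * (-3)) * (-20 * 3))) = -187879/21280140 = -0.01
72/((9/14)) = 112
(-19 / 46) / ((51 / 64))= -608 / 1173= -0.52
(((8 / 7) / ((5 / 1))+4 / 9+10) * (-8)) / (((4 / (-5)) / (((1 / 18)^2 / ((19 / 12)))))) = 6724 / 32319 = 0.21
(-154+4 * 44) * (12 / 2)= 132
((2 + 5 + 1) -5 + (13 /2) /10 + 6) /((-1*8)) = -193 /160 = -1.21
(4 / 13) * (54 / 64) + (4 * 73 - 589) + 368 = 71.26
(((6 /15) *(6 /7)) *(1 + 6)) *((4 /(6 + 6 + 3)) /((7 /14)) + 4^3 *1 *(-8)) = -30688 /25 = -1227.52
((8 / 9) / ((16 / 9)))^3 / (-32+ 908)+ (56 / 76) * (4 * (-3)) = -1177325 / 133152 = -8.84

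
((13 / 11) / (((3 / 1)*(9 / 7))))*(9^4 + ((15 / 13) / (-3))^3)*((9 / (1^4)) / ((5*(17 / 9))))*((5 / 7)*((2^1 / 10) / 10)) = 27.37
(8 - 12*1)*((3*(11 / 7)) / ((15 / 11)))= -484 / 35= -13.83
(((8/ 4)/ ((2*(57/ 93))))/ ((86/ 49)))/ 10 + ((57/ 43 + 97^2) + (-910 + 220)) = 142491639/ 16340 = 8720.42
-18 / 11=-1.64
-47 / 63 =-0.75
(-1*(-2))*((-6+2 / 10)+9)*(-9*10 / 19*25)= -14400 / 19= -757.89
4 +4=8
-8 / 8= -1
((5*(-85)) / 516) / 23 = -425 / 11868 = -0.04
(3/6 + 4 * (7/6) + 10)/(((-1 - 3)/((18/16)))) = -273/64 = -4.27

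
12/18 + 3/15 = 13/15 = 0.87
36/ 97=0.37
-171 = -171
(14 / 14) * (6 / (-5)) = -6 / 5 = -1.20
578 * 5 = 2890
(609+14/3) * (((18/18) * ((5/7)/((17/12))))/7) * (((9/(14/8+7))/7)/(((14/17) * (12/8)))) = 12624/2401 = 5.26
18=18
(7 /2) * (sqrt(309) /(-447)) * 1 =-7 * sqrt(309) /894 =-0.14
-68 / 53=-1.28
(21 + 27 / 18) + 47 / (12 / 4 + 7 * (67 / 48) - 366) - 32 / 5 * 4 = -109633 / 33910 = -3.23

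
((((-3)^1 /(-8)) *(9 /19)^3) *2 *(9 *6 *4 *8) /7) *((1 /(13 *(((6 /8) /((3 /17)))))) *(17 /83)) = 3779136 /51806027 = 0.07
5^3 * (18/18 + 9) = 1250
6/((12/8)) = 4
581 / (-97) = -581 / 97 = -5.99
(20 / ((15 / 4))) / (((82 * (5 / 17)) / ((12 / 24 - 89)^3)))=-31422987 / 205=-153282.86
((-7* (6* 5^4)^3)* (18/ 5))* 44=-58471875000000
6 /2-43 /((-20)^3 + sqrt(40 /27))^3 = 451396803483 * sqrt(30) /64497249921024103679999200 + 241864687210611341270202 /80621562401280129599999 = 3.00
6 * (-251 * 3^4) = -121986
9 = 9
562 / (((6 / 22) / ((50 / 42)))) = 154550 / 63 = 2453.17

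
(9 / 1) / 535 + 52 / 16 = 6991 / 2140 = 3.27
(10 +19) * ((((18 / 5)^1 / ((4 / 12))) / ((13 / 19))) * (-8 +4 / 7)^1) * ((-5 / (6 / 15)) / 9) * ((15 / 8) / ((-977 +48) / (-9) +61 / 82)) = 45746775 / 537089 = 85.18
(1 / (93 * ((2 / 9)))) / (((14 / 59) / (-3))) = -531 / 868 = -0.61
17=17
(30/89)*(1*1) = 30/89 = 0.34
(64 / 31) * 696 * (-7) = -311808 / 31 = -10058.32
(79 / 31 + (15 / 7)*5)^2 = 8282884 / 47089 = 175.90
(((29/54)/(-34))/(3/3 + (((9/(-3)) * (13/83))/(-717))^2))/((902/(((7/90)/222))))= -79881833507/13020476302450457280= -0.00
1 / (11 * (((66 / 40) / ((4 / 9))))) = 80 / 3267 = 0.02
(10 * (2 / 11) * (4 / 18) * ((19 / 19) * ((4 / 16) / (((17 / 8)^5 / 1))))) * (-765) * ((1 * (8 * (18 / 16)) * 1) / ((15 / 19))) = -18677760 / 918731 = -20.33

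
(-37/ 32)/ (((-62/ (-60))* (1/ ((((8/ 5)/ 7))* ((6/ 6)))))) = -111/ 434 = -0.26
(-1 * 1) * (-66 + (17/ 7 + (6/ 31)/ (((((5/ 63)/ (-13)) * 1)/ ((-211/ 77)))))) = -278129/ 11935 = -23.30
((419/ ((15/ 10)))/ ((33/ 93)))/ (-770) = -12989/ 12705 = -1.02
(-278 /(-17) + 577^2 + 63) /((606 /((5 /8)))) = 14152855 /41208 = 343.45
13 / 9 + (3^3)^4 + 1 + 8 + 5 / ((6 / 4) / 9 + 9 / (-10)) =52613018 / 99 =531444.63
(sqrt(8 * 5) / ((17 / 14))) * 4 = 112 * sqrt(10) / 17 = 20.83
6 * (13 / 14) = 39 / 7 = 5.57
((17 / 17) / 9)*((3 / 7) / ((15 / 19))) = 19 / 315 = 0.06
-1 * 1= -1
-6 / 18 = -1 / 3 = -0.33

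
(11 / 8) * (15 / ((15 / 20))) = 55 / 2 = 27.50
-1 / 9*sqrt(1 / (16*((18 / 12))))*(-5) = 5*sqrt(6) / 108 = 0.11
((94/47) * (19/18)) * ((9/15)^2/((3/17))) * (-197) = -63631/75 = -848.41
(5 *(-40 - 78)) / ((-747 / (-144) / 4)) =-37760 / 83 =-454.94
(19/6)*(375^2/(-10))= -44531.25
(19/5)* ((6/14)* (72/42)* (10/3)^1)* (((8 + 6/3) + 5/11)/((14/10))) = 262200/3773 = 69.49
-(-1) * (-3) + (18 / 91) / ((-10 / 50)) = -363 / 91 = -3.99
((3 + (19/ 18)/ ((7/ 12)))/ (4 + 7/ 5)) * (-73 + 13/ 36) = -1320575/ 20412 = -64.70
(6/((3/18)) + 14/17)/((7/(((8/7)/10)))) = 2504/4165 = 0.60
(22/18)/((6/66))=13.44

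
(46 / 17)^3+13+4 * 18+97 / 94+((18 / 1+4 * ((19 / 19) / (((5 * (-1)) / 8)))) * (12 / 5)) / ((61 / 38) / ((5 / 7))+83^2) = 320020821953531 / 3023403160070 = 105.85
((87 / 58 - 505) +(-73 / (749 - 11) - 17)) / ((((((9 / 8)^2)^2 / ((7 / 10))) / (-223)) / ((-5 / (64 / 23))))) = -220704070496 / 2421009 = -91162.02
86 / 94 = 43 / 47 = 0.91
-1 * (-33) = 33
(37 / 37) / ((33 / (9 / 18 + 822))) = 1645 / 66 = 24.92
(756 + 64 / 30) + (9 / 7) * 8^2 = 840.42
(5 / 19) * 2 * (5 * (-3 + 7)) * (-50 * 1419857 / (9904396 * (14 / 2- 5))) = -37.73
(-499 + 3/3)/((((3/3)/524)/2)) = -521904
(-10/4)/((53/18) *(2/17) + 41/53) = -40545/18164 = -2.23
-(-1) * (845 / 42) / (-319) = -845 / 13398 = -0.06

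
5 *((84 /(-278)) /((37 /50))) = -10500 /5143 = -2.04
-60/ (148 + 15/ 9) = -180/ 449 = -0.40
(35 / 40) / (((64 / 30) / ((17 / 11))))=1785 / 2816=0.63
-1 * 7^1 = -7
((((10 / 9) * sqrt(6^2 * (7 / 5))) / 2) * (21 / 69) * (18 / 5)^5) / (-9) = -80.65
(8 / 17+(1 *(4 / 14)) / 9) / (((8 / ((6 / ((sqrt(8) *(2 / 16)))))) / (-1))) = -269 *sqrt(2) / 357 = -1.07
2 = 2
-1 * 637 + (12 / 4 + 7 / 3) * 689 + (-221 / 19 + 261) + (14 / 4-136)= 359617 / 114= 3154.54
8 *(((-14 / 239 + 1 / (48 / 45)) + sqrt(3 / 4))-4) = -11935 / 478 + 4 *sqrt(3) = -18.04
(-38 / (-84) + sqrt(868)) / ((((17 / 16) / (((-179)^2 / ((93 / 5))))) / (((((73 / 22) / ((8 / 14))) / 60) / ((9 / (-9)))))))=-16372951 * sqrt(217) / 52173-44440867 / 626076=-4693.85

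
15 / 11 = 1.36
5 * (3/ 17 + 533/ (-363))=-39860/ 6171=-6.46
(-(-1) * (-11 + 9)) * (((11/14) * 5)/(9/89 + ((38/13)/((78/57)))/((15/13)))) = -954525/237188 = -4.02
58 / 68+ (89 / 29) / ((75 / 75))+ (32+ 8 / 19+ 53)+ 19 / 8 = 6872977 / 74936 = 91.72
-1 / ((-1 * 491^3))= 1 / 118370771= 0.00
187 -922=-735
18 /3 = 6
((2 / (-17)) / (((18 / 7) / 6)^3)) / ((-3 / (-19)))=-13034 / 1377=-9.47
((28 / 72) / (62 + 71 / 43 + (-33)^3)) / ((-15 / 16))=1204 / 104122395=0.00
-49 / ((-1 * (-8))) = -49 / 8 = -6.12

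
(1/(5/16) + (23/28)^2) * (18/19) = 3.67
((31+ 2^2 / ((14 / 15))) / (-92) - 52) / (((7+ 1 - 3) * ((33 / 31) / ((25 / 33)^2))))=-43574375 / 7714476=-5.65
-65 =-65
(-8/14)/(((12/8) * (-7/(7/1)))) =8/21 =0.38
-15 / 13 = -1.15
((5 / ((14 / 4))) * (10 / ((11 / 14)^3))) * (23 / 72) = 112700 / 11979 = 9.41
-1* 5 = -5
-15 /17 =-0.88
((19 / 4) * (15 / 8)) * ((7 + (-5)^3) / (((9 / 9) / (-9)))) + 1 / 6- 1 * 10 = 453533 / 48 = 9448.60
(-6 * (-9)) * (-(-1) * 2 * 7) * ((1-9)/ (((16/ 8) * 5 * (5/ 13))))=-39312/ 25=-1572.48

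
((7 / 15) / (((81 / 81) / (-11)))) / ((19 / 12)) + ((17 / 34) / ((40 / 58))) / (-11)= -5531 / 1672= -3.31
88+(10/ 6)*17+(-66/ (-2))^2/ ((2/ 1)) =3965/ 6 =660.83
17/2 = 8.50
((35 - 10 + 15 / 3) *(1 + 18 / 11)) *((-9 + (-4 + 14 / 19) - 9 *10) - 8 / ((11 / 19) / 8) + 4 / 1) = -37967670 / 2299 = -16514.86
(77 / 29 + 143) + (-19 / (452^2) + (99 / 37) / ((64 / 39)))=129150704821 / 876872768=147.29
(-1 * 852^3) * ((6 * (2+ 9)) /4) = -10204758432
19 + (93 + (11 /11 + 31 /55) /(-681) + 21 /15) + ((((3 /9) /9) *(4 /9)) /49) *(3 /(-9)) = 50572682137 /445976685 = 113.40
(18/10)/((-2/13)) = -117/10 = -11.70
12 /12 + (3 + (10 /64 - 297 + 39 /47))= -439189 /1504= -292.01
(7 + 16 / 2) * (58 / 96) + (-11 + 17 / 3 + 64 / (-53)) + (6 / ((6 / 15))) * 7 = 273535 / 2544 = 107.52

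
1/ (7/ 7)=1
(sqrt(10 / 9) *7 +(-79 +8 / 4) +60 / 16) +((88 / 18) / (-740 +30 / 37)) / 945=-34077624631 / 465223500 +7 *sqrt(10) / 3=-65.87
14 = 14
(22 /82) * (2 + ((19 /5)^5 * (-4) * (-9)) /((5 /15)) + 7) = 2941914987 /128125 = 22961.29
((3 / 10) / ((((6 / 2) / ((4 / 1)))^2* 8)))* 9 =3 / 5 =0.60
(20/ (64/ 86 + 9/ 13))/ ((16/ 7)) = 19565/ 3212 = 6.09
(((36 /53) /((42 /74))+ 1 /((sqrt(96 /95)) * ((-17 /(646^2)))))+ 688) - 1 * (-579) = 470501 /371 - 6137 * sqrt(570) /6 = -23151.61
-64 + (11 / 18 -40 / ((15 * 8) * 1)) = -1147 / 18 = -63.72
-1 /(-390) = 1 /390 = 0.00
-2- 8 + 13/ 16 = -147/ 16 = -9.19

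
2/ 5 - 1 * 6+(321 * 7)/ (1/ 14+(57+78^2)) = -450002/ 85975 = -5.23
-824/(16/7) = -721/2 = -360.50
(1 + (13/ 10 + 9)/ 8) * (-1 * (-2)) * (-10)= -183/ 4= -45.75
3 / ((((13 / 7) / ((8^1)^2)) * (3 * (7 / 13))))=64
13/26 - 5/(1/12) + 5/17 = -2013/34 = -59.21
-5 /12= -0.42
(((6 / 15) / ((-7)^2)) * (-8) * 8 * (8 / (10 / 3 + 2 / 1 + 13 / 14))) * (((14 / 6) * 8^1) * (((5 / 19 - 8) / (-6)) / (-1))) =401408 / 24985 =16.07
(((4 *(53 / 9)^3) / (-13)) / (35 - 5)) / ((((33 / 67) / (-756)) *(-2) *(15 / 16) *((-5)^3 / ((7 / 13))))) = 31280844224 / 4235034375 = 7.39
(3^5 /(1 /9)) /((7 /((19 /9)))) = 4617 /7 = 659.57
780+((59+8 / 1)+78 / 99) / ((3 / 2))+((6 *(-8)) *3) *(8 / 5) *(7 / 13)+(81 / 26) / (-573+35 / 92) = 237682921724 / 339002235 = 701.12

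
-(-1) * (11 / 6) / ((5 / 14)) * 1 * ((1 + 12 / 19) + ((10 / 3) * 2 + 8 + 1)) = 75922 / 855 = 88.80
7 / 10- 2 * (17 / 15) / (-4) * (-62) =-1033 / 30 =-34.43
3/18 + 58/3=19.50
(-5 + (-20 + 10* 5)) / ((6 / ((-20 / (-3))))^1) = 250 / 9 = 27.78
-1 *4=-4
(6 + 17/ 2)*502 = 7279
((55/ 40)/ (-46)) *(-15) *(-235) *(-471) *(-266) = -2428982325/ 184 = -13200990.90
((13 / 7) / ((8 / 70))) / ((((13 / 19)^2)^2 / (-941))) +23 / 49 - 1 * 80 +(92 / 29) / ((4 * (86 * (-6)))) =-28131480559685 / 402729873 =-69851.98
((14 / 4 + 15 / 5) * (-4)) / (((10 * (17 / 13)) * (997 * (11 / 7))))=-1183 / 932195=-0.00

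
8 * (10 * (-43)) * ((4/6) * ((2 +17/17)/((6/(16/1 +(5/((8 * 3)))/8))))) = -661555/36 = -18376.53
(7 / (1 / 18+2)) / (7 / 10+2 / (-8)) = 280 / 37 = 7.57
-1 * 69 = -69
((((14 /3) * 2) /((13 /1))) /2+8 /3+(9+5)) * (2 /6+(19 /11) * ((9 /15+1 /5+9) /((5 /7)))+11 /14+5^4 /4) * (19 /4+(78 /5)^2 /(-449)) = 65592100838861 /5056301250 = 12972.35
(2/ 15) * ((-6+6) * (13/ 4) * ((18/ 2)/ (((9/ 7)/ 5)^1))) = 0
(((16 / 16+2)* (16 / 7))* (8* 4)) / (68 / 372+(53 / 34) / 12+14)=19427328 / 1267189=15.33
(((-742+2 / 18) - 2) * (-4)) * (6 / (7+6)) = 4120 / 3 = 1373.33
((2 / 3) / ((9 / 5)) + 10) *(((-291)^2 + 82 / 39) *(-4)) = -3698957920 / 1053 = -3512780.55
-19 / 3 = -6.33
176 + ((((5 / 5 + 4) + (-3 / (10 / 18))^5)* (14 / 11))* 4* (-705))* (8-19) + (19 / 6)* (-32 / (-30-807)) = -284183641821392 / 1569375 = -181080775.35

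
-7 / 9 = -0.78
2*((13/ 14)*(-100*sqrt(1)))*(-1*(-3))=-3900/ 7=-557.14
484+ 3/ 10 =4843/ 10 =484.30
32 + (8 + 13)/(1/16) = 368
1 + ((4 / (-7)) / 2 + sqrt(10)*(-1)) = -2.45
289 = 289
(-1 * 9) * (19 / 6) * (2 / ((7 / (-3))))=171 / 7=24.43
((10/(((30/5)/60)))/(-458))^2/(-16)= -625/209764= -0.00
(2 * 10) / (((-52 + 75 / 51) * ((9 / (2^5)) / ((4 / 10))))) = -4352 / 7731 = -0.56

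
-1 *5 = -5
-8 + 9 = 1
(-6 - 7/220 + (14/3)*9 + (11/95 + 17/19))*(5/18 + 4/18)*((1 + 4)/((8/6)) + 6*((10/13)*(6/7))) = 7883121/55328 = 142.48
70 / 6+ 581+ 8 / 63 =37346 / 63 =592.79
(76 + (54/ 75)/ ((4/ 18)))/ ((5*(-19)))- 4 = -11481/ 2375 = -4.83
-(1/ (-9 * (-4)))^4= -1/ 1679616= -0.00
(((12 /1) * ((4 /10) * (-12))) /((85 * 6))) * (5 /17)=-0.03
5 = 5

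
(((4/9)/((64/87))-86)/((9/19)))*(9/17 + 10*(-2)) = 25778611/7344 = 3510.16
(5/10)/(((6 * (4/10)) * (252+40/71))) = 0.00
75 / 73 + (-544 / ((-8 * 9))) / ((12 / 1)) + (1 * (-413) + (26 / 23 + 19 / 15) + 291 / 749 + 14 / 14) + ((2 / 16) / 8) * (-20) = -1107918647369 / 2716353360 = -407.87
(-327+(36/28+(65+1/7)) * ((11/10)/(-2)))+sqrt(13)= -10179/28+sqrt(13)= -359.93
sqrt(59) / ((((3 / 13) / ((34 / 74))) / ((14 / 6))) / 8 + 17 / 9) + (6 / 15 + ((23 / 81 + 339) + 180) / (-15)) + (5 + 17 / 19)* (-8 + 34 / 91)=-23760632 / 300105 + 111384* sqrt(59) / 213389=-75.17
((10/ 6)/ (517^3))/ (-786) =-5/ 325848277854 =-0.00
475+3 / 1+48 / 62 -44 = 13478 / 31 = 434.77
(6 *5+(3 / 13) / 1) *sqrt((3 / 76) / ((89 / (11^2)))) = 4323 *sqrt(5073) / 43966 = 7.00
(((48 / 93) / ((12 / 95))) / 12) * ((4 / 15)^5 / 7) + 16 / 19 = 4746159664 / 5635625625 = 0.84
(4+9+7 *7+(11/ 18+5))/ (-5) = -1217/ 90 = -13.52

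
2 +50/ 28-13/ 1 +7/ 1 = -31/ 14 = -2.21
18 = 18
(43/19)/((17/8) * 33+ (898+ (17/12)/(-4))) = 2064/882607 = 0.00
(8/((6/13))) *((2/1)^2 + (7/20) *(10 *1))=130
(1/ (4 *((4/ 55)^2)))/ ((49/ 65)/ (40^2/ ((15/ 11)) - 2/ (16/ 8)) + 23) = 691530125/ 336515968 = 2.05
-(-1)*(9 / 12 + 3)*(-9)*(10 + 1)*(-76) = 28215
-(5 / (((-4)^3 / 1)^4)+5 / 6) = -41943055 / 50331648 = -0.83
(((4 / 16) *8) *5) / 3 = 3.33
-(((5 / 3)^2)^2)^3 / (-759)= 244140625 / 403363719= 0.61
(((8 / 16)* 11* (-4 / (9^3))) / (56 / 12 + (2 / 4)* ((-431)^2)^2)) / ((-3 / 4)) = 176 / 75467135148039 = 0.00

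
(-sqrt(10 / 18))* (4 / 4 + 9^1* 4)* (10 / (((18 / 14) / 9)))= -1930.47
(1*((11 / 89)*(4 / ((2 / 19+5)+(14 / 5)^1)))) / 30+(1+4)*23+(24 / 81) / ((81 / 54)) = 623685995 / 5413959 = 115.20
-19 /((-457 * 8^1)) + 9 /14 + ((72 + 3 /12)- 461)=-9932305 /25592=-388.10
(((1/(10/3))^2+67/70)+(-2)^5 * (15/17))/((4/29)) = -197.11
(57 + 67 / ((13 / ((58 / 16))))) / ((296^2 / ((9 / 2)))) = 70839 / 18224128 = 0.00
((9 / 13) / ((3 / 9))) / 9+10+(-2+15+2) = 25.23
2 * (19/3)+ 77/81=1103/81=13.62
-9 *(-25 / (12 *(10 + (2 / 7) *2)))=525 / 296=1.77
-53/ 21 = -2.52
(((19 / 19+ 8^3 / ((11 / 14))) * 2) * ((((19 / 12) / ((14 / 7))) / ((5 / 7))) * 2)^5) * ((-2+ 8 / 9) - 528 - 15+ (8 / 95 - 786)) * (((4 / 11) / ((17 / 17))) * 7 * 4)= -41722649756064406381 / 44104500000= -945995301.07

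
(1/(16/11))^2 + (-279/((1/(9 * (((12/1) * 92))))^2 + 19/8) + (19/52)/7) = -49138361030737/420169754368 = -116.95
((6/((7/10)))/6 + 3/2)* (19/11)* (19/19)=779/154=5.06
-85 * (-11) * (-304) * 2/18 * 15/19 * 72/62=-897600/31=-28954.84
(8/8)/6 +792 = 4753/6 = 792.17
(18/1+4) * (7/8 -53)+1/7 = -32105/28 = -1146.61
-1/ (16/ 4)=-1/ 4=-0.25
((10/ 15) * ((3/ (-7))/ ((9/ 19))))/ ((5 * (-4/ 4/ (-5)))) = -38/ 63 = -0.60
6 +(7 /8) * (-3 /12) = 185 /32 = 5.78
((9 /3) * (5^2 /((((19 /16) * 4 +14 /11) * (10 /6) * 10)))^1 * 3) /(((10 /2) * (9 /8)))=528 /1325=0.40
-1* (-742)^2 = -550564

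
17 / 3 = 5.67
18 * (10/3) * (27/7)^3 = 1180980/343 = 3443.09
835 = 835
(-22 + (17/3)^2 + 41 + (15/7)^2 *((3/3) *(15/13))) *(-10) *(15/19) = -16169750/36309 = -445.34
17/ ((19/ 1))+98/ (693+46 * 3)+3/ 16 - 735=-185375449/ 252624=-733.80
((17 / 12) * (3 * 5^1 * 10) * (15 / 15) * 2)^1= 425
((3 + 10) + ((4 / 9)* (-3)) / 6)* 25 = 2875 / 9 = 319.44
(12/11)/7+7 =551/77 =7.16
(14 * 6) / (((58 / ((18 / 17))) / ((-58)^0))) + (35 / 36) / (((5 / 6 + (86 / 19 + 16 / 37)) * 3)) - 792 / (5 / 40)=-1373304609871 / 216800694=-6334.41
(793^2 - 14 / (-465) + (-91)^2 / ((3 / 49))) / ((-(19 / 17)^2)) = -611707.62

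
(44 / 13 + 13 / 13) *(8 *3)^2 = 32832 / 13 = 2525.54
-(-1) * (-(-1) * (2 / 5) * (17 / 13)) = 34 / 65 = 0.52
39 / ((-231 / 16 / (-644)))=19136 / 11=1739.64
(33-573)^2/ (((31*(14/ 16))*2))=1166400/ 217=5375.12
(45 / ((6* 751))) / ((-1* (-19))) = 15 / 28538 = 0.00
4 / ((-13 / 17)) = -5.23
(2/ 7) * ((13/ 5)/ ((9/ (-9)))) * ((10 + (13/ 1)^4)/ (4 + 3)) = -3032.02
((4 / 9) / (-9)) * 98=-392 / 81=-4.84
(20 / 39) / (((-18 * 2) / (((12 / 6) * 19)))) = -190 / 351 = -0.54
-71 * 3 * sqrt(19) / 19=-213 * sqrt(19) / 19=-48.87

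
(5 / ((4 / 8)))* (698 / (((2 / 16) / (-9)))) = -502560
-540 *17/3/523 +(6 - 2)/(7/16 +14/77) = 34652/57007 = 0.61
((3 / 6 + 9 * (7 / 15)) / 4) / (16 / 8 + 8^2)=47 / 2640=0.02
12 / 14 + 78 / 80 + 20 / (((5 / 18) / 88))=1774593 / 280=6337.83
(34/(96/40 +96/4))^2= 7225/4356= 1.66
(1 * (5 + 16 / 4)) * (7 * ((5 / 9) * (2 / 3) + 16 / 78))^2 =1999396 / 13689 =146.06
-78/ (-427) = 78/ 427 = 0.18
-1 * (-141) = 141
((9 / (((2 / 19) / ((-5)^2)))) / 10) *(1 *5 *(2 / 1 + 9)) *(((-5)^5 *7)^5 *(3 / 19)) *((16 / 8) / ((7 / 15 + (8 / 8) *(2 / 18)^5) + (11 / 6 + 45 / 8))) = -43921716998666524887084960937500 / 18718573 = -2346424430893665071962749.00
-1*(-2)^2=-4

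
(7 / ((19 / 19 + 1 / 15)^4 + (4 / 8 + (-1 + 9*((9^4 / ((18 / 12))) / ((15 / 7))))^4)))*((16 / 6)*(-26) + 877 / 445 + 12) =-498885750 / 146590123399986427448893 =-0.00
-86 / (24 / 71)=-3053 / 12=-254.42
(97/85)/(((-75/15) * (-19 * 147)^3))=97/9259802784225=0.00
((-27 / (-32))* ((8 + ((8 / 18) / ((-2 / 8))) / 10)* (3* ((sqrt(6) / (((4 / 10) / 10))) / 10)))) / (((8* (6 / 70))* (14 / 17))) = 2805* sqrt(6) / 32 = 214.71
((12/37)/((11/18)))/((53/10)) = 2160/21571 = 0.10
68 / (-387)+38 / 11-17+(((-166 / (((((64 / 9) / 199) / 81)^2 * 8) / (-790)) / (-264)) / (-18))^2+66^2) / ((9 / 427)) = 14904774482349622.90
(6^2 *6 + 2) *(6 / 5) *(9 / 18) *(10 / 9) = 436 / 3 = 145.33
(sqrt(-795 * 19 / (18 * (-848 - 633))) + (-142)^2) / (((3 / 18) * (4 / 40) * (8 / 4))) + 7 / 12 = 5 * sqrt(44741010) / 1481 + 7259047 / 12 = 604943.17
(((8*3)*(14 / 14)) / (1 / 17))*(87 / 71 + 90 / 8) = 361386 / 71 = 5089.94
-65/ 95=-13/ 19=-0.68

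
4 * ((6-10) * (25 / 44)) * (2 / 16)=-25 / 22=-1.14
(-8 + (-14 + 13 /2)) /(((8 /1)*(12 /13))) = -403 /192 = -2.10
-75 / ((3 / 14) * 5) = -70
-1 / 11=-0.09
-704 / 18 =-352 / 9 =-39.11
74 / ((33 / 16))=1184 / 33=35.88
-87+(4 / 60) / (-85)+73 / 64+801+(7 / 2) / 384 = 233424619 / 326400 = 715.15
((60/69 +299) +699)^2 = 527804676/529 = 997740.41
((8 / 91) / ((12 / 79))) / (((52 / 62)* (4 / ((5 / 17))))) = 12245 / 241332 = 0.05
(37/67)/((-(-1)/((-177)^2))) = 1159173/67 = 17301.09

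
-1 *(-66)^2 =-4356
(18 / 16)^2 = 81 / 64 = 1.27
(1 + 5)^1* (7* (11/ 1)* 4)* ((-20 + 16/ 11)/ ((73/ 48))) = -1645056/ 73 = -22535.01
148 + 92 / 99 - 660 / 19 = 214796 / 1881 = 114.19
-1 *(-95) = 95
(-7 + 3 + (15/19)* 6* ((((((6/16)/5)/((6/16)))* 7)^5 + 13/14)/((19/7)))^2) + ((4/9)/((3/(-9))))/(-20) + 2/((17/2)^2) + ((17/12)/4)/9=36306539191227439/1672524281250000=21.71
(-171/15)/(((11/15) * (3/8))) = -456/11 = -41.45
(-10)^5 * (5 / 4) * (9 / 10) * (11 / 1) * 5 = -6187500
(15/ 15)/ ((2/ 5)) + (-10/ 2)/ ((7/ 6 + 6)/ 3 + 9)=169/ 82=2.06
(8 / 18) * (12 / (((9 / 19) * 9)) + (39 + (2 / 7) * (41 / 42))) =222760 / 11907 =18.71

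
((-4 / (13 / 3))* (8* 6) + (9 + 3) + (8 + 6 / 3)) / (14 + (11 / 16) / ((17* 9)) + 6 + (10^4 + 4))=-709920 / 319003919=-0.00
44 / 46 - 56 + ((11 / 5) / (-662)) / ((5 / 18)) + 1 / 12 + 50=-11355799 / 2283900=-4.97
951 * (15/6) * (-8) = -19020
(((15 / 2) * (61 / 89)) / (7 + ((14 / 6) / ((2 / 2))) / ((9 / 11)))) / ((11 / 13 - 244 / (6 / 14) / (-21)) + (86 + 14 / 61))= 176319585 / 38586299948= 0.00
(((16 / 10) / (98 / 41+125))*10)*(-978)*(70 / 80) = -187124 / 1741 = -107.48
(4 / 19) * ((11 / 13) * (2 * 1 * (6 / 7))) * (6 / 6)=528 / 1729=0.31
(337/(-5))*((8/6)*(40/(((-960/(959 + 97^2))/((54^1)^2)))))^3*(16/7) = 25549352176230158303232/35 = 729981490749433094378.06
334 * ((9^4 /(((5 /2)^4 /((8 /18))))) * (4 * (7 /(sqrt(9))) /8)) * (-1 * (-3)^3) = 490867776 /625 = 785388.44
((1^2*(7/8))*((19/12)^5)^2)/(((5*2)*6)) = 42917463804607/29720334827520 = 1.44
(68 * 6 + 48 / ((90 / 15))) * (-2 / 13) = -64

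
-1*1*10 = -10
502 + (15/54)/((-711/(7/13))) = 83519713/166374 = 502.00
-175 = -175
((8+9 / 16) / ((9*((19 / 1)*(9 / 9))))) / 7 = 137 / 19152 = 0.01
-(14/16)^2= -49/64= -0.77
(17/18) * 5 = 85/18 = 4.72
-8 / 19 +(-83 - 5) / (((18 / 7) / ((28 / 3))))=-164072 / 513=-319.83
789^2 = 622521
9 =9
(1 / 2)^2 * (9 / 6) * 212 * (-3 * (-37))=17649 / 2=8824.50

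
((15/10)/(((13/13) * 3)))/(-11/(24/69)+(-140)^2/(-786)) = -0.01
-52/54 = -26/27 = -0.96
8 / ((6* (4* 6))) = 1 / 18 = 0.06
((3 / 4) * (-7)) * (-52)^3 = 738192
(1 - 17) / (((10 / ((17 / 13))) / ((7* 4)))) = -3808 / 65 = -58.58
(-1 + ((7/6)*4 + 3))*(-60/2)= -200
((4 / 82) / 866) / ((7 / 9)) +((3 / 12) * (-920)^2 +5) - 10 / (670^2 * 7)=1180443823216207 / 5578525190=211605.00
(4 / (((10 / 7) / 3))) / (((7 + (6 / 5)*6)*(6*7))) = 1 / 71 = 0.01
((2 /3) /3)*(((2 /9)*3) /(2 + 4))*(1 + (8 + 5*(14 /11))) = 338 /891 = 0.38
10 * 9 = 90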